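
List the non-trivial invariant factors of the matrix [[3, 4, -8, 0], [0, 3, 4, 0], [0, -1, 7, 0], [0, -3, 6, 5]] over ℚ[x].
x - 5, (x - 5)^2(x - 3)

The Jordan structure of A has elementary divisors (x - 3), (x - 5)^2, (x - 5). Arranging the block sizes at each eigenvalue in decreasing order and taking row products gives the invariant factors.

Invariant factors (smallest first, each dividing the next): x - 5, (x - 5)^2(x - 3).

Check: the last factor (x - 5)^2(x - 3) is the minimal polynomial, and the product (x - 5)^3(x - 3) is the characteristic polynomial.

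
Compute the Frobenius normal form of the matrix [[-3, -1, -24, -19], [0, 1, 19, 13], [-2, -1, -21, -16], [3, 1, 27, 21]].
The invariant factors of A (the non-unit diagonal entries of the Smith normal form of xI - A over ℚ[x]) are (x^2 + x + 1)^2, each dividing the next. The characteristic polynomial is their product, (x^2 + x + 1)^2.

The rational canonical form is the block-diagonal matrix of companion matrices C(f_i):
R = [[0, 0, 0, -1], [1, 0, 0, -2], [0, 1, 0, -3], [0, 0, 1, -2]].

Note the characteristic polynomial does not split into linear factors over ℚ, so A has no Jordan form over ℚ; the rational canonical form exists over any field.

R = [[0, 0, 0, -1], [1, 0, 0, -2], [0, 1, 0, -3], [0, 0, 1, -2]]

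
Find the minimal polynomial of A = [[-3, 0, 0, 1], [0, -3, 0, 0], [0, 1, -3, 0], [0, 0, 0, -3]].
m_A(x) = (x + 3)^2

The characteristic polynomial factors as (x + 3)^4. The minimal polynomial is ∏(x - λ)^{k_λ} where k_λ is the size of the largest Jordan block at λ.

For λ = -3: rank(A + 3I) = 2, and the largest Jordan block has size 2 (the smallest k with rank((A + 3I)^k) = rank((A + 3I)^(k+1))).

So m_A(x) = (x + 3)^2.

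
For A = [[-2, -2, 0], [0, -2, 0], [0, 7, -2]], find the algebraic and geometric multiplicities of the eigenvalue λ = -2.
algebraic multiplicity 3, geometric multiplicity 2

The characteristic polynomial is (x + 2)^3, so the factor x + 2 appears with exponent 3: the algebraic multiplicity is 3.

rank(A + 2I) = 1, so the eigenspace has dimension 3 - 1 = 2: the geometric multiplicity is 2.

Since 2 < 3, A is not diagonalizable.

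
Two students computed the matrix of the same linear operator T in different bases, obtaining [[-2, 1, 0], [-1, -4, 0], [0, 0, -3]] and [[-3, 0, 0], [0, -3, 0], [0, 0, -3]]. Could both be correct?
Both have characteristic polynomial (x + 3)^3, but the minimal polynomial of A is (x + 3)^2 while the minimal polynomial of B is x + 3. The minimal polynomial is a similarity invariant, so A and B are not similar.

No.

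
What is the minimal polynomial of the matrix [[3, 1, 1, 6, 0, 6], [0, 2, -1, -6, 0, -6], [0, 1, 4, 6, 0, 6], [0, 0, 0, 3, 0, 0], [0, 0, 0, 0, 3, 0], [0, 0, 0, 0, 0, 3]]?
The characteristic polynomial factors as (x - 3)^6. The minimal polynomial is ∏(x - λ)^{k_λ} where k_λ is the size of the largest Jordan block at λ.

For λ = 3: rank(A - 3I) = 1, and the largest Jordan block has size 2 (the smallest k with rank((A - 3I)^k) = rank((A - 3I)^(k+1))).

So m_A(x) = (x - 3)^2.

m_A(x) = (x - 3)^2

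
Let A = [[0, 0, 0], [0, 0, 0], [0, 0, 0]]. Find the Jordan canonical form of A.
The characteristic polynomial is det(xI - A) = x^3, so the eigenvalues are 0 (algebraic multiplicity 3).

For λ = 0: rank(A) = 0. The eigenspace has dimension 3 - 0 = 3, so there are 3 Jordan blocks; the rank sequence gives block sizes [1, 1, 1].

Assembling the blocks gives the Jordan form J above.

J = [[0, 0, 0], [0, 0, 0], [0, 0, 0]]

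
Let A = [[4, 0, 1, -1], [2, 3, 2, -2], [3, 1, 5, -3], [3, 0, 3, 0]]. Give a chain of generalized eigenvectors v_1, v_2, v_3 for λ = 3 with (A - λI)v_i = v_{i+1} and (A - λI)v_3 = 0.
We seek v_1 ∈ ker((A - 3I)^3) \ ker((A - 3I)^2), then set v_{i+1} = (A - 3I) v_i.

One such chain is v_1 = [[0, 1, 0, 0]]^T, v_2 = [[0, 0, 1, 0]]^T, v_3 = [[1, 2, 2, 3]]^T. Check: (A - 3I) v_3 = [[0, 0, 0, 0]]^T = 0.

v_1 = [[0, 1, 0, 0]]^T, v_2 = [[0, 0, 1, 0]]^T, v_3 = [[1, 2, 2, 3]]^T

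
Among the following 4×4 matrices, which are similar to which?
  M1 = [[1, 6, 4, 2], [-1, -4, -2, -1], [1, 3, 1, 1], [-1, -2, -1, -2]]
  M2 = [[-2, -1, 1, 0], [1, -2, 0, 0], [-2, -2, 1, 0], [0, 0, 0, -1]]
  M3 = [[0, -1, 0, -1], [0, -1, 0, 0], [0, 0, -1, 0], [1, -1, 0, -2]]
Characteristic polynomials: χ_{M1} = (x + 1)^4, χ_{M2} = (x + 1)^4, χ_{M3} = (x + 1)^4.

{M1, M2}: invariant factors x + 1, (x + 1)^3.

{M3}: invariant factors x + 1, x + 1, (x + 1)^2.

Matrices are similar if and only if their invariant-factor lists agree; the partition into similarity classes is {M1, M2}, {M3}.

2 classes: {M1, M2}, {M3}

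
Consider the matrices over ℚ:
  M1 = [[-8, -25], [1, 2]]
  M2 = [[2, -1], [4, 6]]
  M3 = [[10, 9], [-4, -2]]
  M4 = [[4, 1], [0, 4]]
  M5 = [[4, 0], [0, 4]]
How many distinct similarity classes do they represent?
Characteristic polynomials: χ_{M1} = (x + 3)^2, χ_{M2} = (x - 4)^2, χ_{M3} = (x - 4)^2, χ_{M4} = (x - 4)^2, χ_{M5} = (x - 4)^2.

{M1}: invariant factors (x + 3)^2.

{M2, M3, M4}: invariant factors (x - 4)^2.

{M5}: invariant factors x - 4, x - 4.

Matrices are similar if and only if their invariant-factor lists agree; the partition into similarity classes is {M1}, {M2, M3, M4}, {M5}.

3 classes: {M1}, {M2, M3, M4}, {M5}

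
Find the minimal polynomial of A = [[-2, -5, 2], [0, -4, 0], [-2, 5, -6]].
m_A(x) = (x + 4)^2

The characteristic polynomial factors as (x + 4)^3. The minimal polynomial is ∏(x - λ)^{k_λ} where k_λ is the size of the largest Jordan block at λ.

For λ = -4: rank(A + 4I) = 1, and the largest Jordan block has size 2 (the smallest k with rank((A + 4I)^k) = rank((A + 4I)^(k+1))).

So m_A(x) = (x + 4)^2.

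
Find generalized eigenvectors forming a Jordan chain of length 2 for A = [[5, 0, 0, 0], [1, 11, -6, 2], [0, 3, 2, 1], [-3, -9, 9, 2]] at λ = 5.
v_1 = [[1, 0, 0, 0]]^T, v_2 = [[0, 1, 0, -3]]^T

We seek v_1 ∈ ker((A - 5I)^2) \ ker(A - 5I), then set v_{i+1} = (A - 5I) v_i.

One such chain is v_1 = [[1, 0, 0, 0]]^T, v_2 = [[0, 1, 0, -3]]^T. Check: (A - 5I) v_2 = [[0, 0, 0, 0]]^T = 0.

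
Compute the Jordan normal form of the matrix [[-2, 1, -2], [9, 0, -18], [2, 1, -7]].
J = [[-3, 1, 0], [0, -3, 1], [0, 0, -3]]

The characteristic polynomial is det(xI - A) = (x + 3)^3, so the eigenvalues are -3 (algebraic multiplicity 3).

For λ = -3: rank(A + 3I) = 2, rank((A + 3I)^2) = 1, rank((A + 3I)^3) = 0. The eigenspace has dimension 3 - 2 = 1, so there is 1 Jordan block; the rank sequence gives block sizes [3].

Assembling the blocks gives the Jordan form J above.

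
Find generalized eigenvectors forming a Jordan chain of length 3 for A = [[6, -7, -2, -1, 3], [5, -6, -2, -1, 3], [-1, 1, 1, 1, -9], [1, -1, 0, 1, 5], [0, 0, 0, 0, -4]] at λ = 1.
We seek v_1 ∈ ker((A - I)^3) \ ker((A - I)^2), then set v_{i+1} = (A - I) v_i.

One such chain is v_1 = [[3, 2, 0, 0, 0]]^T, v_2 = [[1, 1, -1, 1, 0]]^T, v_3 = [[-1, -1, 1, 0, 0]]^T. Check: (A - I) v_3 = [[0, 0, 0, 0, 0]]^T = 0.

v_1 = [[3, 2, 0, 0, 0]]^T, v_2 = [[1, 1, -1, 1, 0]]^T, v_3 = [[-1, -1, 1, 0, 0]]^T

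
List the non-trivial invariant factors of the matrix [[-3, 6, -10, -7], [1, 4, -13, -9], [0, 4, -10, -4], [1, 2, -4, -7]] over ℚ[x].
The Jordan structure of A has elementary divisors (x + 4)^2, (x + 4)^2. Arranging the block sizes at each eigenvalue in decreasing order and taking row products gives the invariant factors.

Invariant factors (smallest first, each dividing the next): (x + 4)^2, (x + 4)^2.

Check: the last factor (x + 4)^2 is the minimal polynomial, and the product (x + 4)^4 is the characteristic polynomial.

(x + 4)^2, (x + 4)^2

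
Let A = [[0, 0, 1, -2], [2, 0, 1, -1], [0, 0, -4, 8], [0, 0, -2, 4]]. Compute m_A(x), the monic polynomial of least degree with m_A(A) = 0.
m_A(x) = x^2

The characteristic polynomial factors as x^4. The minimal polynomial is ∏(x - λ)^{k_λ} where k_λ is the size of the largest Jordan block at λ.

For λ = 0: rank(A) = 2, and the largest Jordan block has size 2 (the smallest k with rank(A^k) = rank(A^(k+1))).

So m_A(x) = x^2.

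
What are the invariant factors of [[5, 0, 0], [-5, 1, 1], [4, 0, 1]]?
The Jordan structure of A has elementary divisors (x - 1)^2, (x - 5). Arranging the block sizes at each eigenvalue in decreasing order and taking row products gives the invariant factors.

Invariant factors (smallest first, each dividing the next): (x - 5)(x - 1)^2.

Check: the last factor (x - 5)(x - 1)^2 is the minimal polynomial, and the product (x - 5)(x - 1)^2 is the characteristic polynomial.

(x - 5)(x - 1)^2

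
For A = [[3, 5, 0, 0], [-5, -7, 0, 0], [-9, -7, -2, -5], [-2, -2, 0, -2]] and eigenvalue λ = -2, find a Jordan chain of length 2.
v_1 = [[-2, 3, -1, -1]]^T, v_2 = [[5, -5, 2, -2]]^T

We seek v_1 ∈ ker((A + 2I)^2) \ ker(A + 2I), then set v_{i+1} = (A + 2I) v_i.

One such chain is v_1 = [[-2, 3, -1, -1]]^T, v_2 = [[5, -5, 2, -2]]^T. Check: (A + 2I) v_2 = [[0, 0, 0, 0]]^T = 0.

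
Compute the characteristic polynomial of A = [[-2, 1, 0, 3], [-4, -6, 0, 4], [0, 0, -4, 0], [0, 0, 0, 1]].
xI - A = [[x + 2, -1, 0, -3], [4, x + 6, 0, -4], [0, 0, x + 4, 0], [0, 0, 0, x - 1]].

Expanding det(xI - A) along the first row:
det(xI - A) = + (x + 2)·det([[x + 6, 0, -4], [0, x + 4, 0], [0, 0, x - 1]]) - (-1)·det([[4, 0, -4], [0, x + 4, 0], [0, 0, x - 1]]) + (0)·det([[4, x + 6, -4], [0, 0, 0], [0, 0, x - 1]]) - (-3)·det([[4, x + 6, 0], [0, 0, x + 4], [0, 0, 0]]).

Evaluating gives χ_A(x) = x^4 + 11x^3 + 36x^2 + 16x - 64 = (x - 1)(x + 4)^3.

χ_A(x) = (x - 1)(x + 4)^3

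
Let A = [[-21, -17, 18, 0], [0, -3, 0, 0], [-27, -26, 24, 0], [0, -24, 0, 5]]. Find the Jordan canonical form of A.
J = [[-3, 1, 0, 0], [0, -3, 0, 0], [0, 0, 5, 0], [0, 0, 0, 6]]

The characteristic polynomial is det(xI - A) = (x - 6)(x - 5)(x + 3)^2, so the eigenvalues are -3 (algebraic multiplicity 2), 5 (algebraic multiplicity 1), 6 (algebraic multiplicity 1).

For λ = -3: rank(A + 3I) = 3, rank((A + 3I)^2) = 2. The eigenspace has dimension 4 - 3 = 1, so there is 1 Jordan block; the rank sequence gives block sizes [2].

For λ = 5: algebraic multiplicity 1 gives one 1×1 block.

For λ = 6: algebraic multiplicity 1 gives one 1×1 block.

Assembling the blocks gives the Jordan form J above.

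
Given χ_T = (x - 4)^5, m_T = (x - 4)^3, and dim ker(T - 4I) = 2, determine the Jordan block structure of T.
λ = 4: algebraic multiplicity 5 (exponent in χ_T), largest block size 3 (exponent in m_T), 2 blocks (geometric multiplicity). These force block sizes [3, 2].

Jordan blocks: (4, 3), (4, 2)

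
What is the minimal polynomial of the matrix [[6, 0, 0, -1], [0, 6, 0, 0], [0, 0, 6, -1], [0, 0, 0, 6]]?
m_A(x) = (x - 6)^2

The characteristic polynomial factors as (x - 6)^4. The minimal polynomial is ∏(x - λ)^{k_λ} where k_λ is the size of the largest Jordan block at λ.

For λ = 6: rank(A - 6I) = 1, and the largest Jordan block has size 2 (the smallest k with rank((A - 6I)^k) = rank((A - 6I)^(k+1))).

So m_A(x) = (x - 6)^2.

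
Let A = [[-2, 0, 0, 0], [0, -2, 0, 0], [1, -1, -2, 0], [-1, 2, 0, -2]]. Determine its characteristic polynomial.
xI - A = [[x + 2, 0, 0, 0], [0, x + 2, 0, 0], [-1, 1, x + 2, 0], [1, -2, 0, x + 2]].

Expanding det(xI - A) along the first row:
det(xI - A) = + (x + 2)·det([[x + 2, 0, 0], [1, x + 2, 0], [-2, 0, x + 2]]) - (0)·det([[0, 0, 0], [-1, x + 2, 0], [1, 0, x + 2]]) + (0)·det([[0, x + 2, 0], [-1, 1, 0], [1, -2, x + 2]]) - (0)·det([[0, x + 2, 0], [-1, 1, x + 2], [1, -2, 0]]).

Evaluating gives χ_A(x) = x^4 + 8x^3 + 24x^2 + 32x + 16 = (x + 2)^4.

χ_A(x) = (x + 2)^4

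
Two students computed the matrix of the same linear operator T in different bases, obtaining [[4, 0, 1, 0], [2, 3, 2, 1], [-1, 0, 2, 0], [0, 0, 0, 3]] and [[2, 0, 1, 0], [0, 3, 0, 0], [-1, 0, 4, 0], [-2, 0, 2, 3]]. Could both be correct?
Both have characteristic polynomial (x - 3)^4 and minimal polynomial (x - 3)^2. But rank(A - 3I) = 2 for A while rank(B - 3I) = 1 for B, so the number of Jordan blocks at λ = 3 differs. A and B are not similar.

No.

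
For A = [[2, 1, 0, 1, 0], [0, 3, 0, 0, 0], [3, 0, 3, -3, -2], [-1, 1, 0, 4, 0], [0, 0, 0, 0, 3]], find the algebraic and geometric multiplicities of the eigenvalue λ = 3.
algebraic multiplicity 5, geometric multiplicity 3

The characteristic polynomial is (x - 3)^5, so the factor x - 3 appears with exponent 5: the algebraic multiplicity is 5.

rank(A - 3I) = 2, so the eigenspace has dimension 5 - 2 = 3: the geometric multiplicity is 3.

Since 3 < 5, A is not diagonalizable.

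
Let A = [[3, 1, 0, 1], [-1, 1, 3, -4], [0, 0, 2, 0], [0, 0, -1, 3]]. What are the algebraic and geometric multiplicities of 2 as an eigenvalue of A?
algebraic multiplicity 3, geometric multiplicity 2

The characteristic polynomial is (x - 3)(x - 2)^3, so the factor x - 2 appears with exponent 3: the algebraic multiplicity is 3.

rank(A - 2I) = 2, so the eigenspace has dimension 4 - 2 = 2: the geometric multiplicity is 2.

Since 2 < 3, A is not diagonalizable.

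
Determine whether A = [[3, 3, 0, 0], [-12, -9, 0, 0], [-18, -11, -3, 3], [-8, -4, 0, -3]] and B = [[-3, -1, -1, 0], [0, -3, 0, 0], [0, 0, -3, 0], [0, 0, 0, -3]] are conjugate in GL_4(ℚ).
Both have characteristic polynomial (x + 3)^4 and minimal polynomial (x + 3)^2. But rank(A + 3I) = 2 for A while rank(B + 3I) = 1 for B, so the number of Jordan blocks at λ = -3 differs. A and B are not similar.

No.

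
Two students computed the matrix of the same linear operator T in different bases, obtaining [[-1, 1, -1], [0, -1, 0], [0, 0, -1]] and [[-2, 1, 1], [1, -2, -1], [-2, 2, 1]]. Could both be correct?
Yes.

Two matrices over a field are similar if and only if they have the same invariant factors.

Both A and B have characteristic polynomial (x + 1)^3 and minimal polynomial (x + 1)^2. Computing further, both have invariant factors x + 1, (x + 1)^2. Hence A and B are similar.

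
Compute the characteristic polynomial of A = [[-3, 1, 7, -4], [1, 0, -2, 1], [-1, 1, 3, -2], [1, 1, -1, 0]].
xI - A = [[x + 3, -1, -7, 4], [-1, x, 2, -1], [1, -1, x - 3, 2], [-1, -1, 1, x]].

Expanding det(xI - A) along the first row:
det(xI - A) = + (x + 3)·det([[x, 2, -1], [-1, x - 3, 2], [-1, 1, x]]) - (-1)·det([[-1, 2, -1], [1, x - 3, 2], [-1, 1, x]]) + (-7)·det([[-1, x, -1], [1, -1, 2], [-1, -1, x]]) - (4)·det([[-1, x, 2], [1, -1, x - 3], [-1, -1, 1]]).

Evaluating gives χ_A(x) = x^4.

χ_A(x) = x^4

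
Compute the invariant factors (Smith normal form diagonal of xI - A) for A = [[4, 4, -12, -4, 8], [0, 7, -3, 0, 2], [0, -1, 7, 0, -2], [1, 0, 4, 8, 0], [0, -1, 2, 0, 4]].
The Jordan structure of A has elementary divisors (x - 6)^3, (x - 6)^2. Arranging the block sizes at each eigenvalue in decreasing order and taking row products gives the invariant factors.

Invariant factors (smallest first, each dividing the next): (x - 6)^2, (x - 6)^3.

Check: the last factor (x - 6)^3 is the minimal polynomial, and the product (x - 6)^5 is the characteristic polynomial.

(x - 6)^2, (x - 6)^3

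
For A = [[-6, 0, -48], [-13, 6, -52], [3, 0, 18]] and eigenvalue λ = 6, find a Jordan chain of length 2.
v_1 = [[21, 22, -5]]^T, v_2 = [[-12, -13, 3]]^T

We seek v_1 ∈ ker((A - 6I)^2) \ ker(A - 6I), then set v_{i+1} = (A - 6I) v_i.

One such chain is v_1 = [[21, 22, -5]]^T, v_2 = [[-12, -13, 3]]^T. Check: (A - 6I) v_2 = [[0, 0, 0]]^T = 0.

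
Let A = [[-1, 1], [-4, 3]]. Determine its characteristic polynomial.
xI - A = [[x + 1, -1], [4, x - 3]].

Expanding det(xI - A) along the first row:
det(xI - A) = + (x + 1)·det([[x - 3]]) - (-1)·det([[4]]).

Evaluating gives χ_A(x) = x^2 - 2x + 1 = (x - 1)^2.

χ_A(x) = (x - 1)^2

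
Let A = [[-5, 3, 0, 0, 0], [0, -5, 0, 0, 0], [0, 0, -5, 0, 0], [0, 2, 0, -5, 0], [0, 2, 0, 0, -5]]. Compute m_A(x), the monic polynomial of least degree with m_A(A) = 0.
The characteristic polynomial factors as (x + 5)^5. The minimal polynomial is ∏(x - λ)^{k_λ} where k_λ is the size of the largest Jordan block at λ.

For λ = -5: rank(A + 5I) = 1, and the largest Jordan block has size 2 (the smallest k with rank((A + 5I)^k) = rank((A + 5I)^(k+1))).

So m_A(x) = (x + 5)^2.

m_A(x) = (x + 5)^2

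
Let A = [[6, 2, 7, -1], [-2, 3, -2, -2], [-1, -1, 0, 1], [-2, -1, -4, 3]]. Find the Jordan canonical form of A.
The characteristic polynomial is det(xI - A) = (x - 3)^4, so the eigenvalues are 3 (algebraic multiplicity 4).

For λ = 3: rank(A - 3I) = 2, rank((A - 3I)^2) = 0. The eigenspace has dimension 4 - 2 = 2, so there are 2 Jordan blocks; the rank sequence gives block sizes [2, 2].

Assembling the blocks gives the Jordan form J above.

J = [[3, 1, 0, 0], [0, 3, 0, 0], [0, 0, 3, 1], [0, 0, 0, 3]]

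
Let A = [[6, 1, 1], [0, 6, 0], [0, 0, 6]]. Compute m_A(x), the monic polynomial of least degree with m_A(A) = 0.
The characteristic polynomial factors as (x - 6)^3. The minimal polynomial is ∏(x - λ)^{k_λ} where k_λ is the size of the largest Jordan block at λ.

For λ = 6: rank(A - 6I) = 1, and the largest Jordan block has size 2 (the smallest k with rank((A - 6I)^k) = rank((A - 6I)^(k+1))).

So m_A(x) = (x - 6)^2.

m_A(x) = (x - 6)^2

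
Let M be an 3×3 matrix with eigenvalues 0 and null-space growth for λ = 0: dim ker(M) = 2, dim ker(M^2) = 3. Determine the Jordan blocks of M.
λ = 0: successive nullity increments [2, 1] count blocks of size ≥ k; block sizes are [2, 1].

Jordan blocks: (0, 2), (0, 1)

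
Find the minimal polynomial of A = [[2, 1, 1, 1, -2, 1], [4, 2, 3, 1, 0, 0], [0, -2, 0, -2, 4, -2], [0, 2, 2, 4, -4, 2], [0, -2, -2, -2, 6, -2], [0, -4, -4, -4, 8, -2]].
The characteristic polynomial factors as (x - 2)^6. The minimal polynomial is ∏(x - λ)^{k_λ} where k_λ is the size of the largest Jordan block at λ.

For λ = 2: rank(A - 2I) = 2, and the largest Jordan block has size 3 (the smallest k with rank((A - 2I)^k) = rank((A - 2I)^(k+1))).

So m_A(x) = (x - 2)^3.

m_A(x) = (x - 2)^3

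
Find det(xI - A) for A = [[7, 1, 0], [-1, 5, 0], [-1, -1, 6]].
χ_A(x) = (x - 6)^3

xI - A = [[x - 7, -1, 0], [1, x - 5, 0], [1, 1, x - 6]].

Expanding det(xI - A) along the first row:
det(xI - A) = + (x - 7)·det([[x - 5, 0], [1, x - 6]]) - (-1)·det([[1, 0], [1, x - 6]]) + (0)·det([[1, x - 5], [1, 1]]).

Evaluating gives χ_A(x) = x^3 - 18x^2 + 108x - 216 = (x - 6)^3.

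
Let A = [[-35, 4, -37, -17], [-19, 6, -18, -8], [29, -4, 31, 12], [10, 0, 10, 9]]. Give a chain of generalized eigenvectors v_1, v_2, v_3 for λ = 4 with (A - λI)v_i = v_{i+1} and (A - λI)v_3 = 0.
v_1 = [[-4, -3, 3, 2]]^T, v_2 = [[-1, 0, 1, 0]]^T, v_3 = [[2, 1, -2, 0]]^T

We seek v_1 ∈ ker((A - 4I)^3) \ ker((A - 4I)^2), then set v_{i+1} = (A - 4I) v_i.

One such chain is v_1 = [[-4, -3, 3, 2]]^T, v_2 = [[-1, 0, 1, 0]]^T, v_3 = [[2, 1, -2, 0]]^T. Check: (A - 4I) v_3 = [[0, 0, 0, 0]]^T = 0.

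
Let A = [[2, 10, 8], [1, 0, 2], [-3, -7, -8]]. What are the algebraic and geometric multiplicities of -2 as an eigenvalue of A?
algebraic multiplicity 3, geometric multiplicity 1

The characteristic polynomial is (x + 2)^3, so the factor x + 2 appears with exponent 3: the algebraic multiplicity is 3.

rank(A + 2I) = 2, so the eigenspace has dimension 3 - 2 = 1: the geometric multiplicity is 1.

Since 1 < 3, A is not diagonalizable.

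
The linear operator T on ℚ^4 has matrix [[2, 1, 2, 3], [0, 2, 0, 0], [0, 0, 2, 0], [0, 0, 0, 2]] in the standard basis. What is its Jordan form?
The characteristic polynomial is det(xI - A) = (x - 2)^4, so the eigenvalues are 2 (algebraic multiplicity 4).

For λ = 2: rank(A - 2I) = 1, rank((A - 2I)^2) = 0. The eigenspace has dimension 4 - 1 = 3, so there are 3 Jordan blocks; the rank sequence gives block sizes [2, 1, 1].

Assembling the blocks gives the Jordan form J above.

J = [[2, 1, 0, 0], [0, 2, 0, 0], [0, 0, 2, 0], [0, 0, 0, 2]]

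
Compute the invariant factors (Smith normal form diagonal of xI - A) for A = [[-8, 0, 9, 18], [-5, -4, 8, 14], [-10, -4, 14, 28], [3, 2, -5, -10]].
x + 2, (x + 2)^3

The Jordan structure of A has elementary divisors (x + 2)^3, (x + 2). Arranging the block sizes at each eigenvalue in decreasing order and taking row products gives the invariant factors.

Invariant factors (smallest first, each dividing the next): x + 2, (x + 2)^3.

Check: the last factor (x + 2)^3 is the minimal polynomial, and the product (x + 2)^4 is the characteristic polynomial.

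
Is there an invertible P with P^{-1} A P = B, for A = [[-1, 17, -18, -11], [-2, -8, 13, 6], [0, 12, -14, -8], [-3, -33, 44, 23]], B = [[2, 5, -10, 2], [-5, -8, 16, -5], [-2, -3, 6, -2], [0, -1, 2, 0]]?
Two matrices over a field are similar if and only if they have the same invariant factors.

Both A and B have characteristic polynomial x^4 and minimal polynomial x^3. Computing further, both have invariant factors x, x^3. Hence A and B are similar.

Yes.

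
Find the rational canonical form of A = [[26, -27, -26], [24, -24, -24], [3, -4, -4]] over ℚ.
The invariant factors of A (the non-unit diagonal entries of the Smith normal form of xI - A over ℚ[x]) are (x + 4)(x^2 - 2x + 6), each dividing the next. The characteristic polynomial is their product, (x + 4)(x^2 - 2x + 6).

The rational canonical form is the block-diagonal matrix of companion matrices C(f_i):
R = [[0, 0, -24], [1, 0, 2], [0, 1, -2]].

Note the characteristic polynomial does not split into linear factors over ℚ, so A has no Jordan form over ℚ; the rational canonical form exists over any field.

R = [[0, 0, -24], [1, 0, 2], [0, 1, -2]]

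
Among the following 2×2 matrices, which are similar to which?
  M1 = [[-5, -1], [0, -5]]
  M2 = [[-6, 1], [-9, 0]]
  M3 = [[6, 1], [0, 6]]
3 classes: {M1}, {M2}, {M3}

Characteristic polynomials: χ_{M1} = (x + 5)^2, χ_{M2} = (x + 3)^2, χ_{M3} = (x - 6)^2.

{M1}: invariant factors (x + 5)^2.

{M2}: invariant factors (x + 3)^2.

{M3}: invariant factors (x - 6)^2.

Matrices are similar if and only if their invariant-factor lists agree; the partition into similarity classes is {M1}, {M2}, {M3}.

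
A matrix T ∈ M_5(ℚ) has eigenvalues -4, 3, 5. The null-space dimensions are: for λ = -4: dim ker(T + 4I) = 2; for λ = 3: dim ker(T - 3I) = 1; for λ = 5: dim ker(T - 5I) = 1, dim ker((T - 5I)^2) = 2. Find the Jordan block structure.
λ = -4: successive nullity increments [2] count blocks of size ≥ k; block sizes are [1, 1].
λ = 3: successive nullity increments [1] count blocks of size ≥ k; block sizes are [1].
λ = 5: successive nullity increments [1, 1] count blocks of size ≥ k; block sizes are [2].

Jordan blocks: (-4, 1), (-4, 1), (3, 1), (5, 2)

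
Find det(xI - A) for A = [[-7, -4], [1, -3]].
xI - A = [[x + 7, 4], [-1, x + 3]].

Expanding det(xI - A) along the first row:
det(xI - A) = + (x + 7)·det([[x + 3]]) - (4)·det([[-1]]).

Evaluating gives χ_A(x) = x^2 + 10x + 25 = (x + 5)^2.

χ_A(x) = (x + 5)^2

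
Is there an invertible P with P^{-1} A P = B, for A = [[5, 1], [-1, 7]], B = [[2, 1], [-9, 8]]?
No.

trace(A) = 12 but trace(B) = 10. The trace is a similarity invariant, so A and B are not similar.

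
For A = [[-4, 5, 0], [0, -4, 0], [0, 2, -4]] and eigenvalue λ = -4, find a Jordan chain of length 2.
We seek v_1 ∈ ker((A + 4I)^2) \ ker(A + 4I), then set v_{i+1} = (A + 4I) v_i.

One such chain is v_1 = [[6, 1, 3]]^T, v_2 = [[5, 0, 2]]^T. Check: (A + 4I) v_2 = [[0, 0, 0]]^T = 0.

v_1 = [[6, 1, 3]]^T, v_2 = [[5, 0, 2]]^T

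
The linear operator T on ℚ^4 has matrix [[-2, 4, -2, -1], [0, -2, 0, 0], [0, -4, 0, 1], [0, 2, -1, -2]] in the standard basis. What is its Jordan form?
The characteristic polynomial is det(xI - A) = (x + 1)^2(x + 2)^2, so the eigenvalues are -2 (algebraic multiplicity 2), -1 (algebraic multiplicity 2).

For λ = -2: rank(A + 2I) = 2. The eigenspace has dimension 4 - 2 = 2, so there are 2 Jordan blocks; the rank sequence gives block sizes [1, 1].

For λ = -1: rank(A + I) = 3, rank((A + I)^2) = 2. The eigenspace has dimension 4 - 3 = 1, so there is 1 Jordan block; the rank sequence gives block sizes [2].

Assembling the blocks gives the Jordan form J above.

J = [[-2, 0, 0, 0], [0, -2, 0, 0], [0, 0, -1, 1], [0, 0, 0, -1]]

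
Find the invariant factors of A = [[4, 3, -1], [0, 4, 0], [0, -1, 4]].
The Jordan structure of A has elementary divisors (x - 4)^3. Arranging the block sizes at each eigenvalue in decreasing order and taking row products gives the invariant factors.

Invariant factors (smallest first, each dividing the next): (x - 4)^3.

Check: the last factor (x - 4)^3 is the minimal polynomial, and the product (x - 4)^3 is the characteristic polynomial.

(x - 4)^3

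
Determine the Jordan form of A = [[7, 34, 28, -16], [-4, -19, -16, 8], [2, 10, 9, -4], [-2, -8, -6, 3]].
J = [[-1, 0, 0, 0], [0, -1, 0, 0], [0, 0, 1, 0], [0, 0, 0, 1]]

The characteristic polynomial is det(xI - A) = (x - 1)^2(x + 1)^2, so the eigenvalues are -1 (algebraic multiplicity 2), 1 (algebraic multiplicity 2).

For λ = -1: rank(A + I) = 2. The eigenspace has dimension 4 - 2 = 2, so there are 2 Jordan blocks; the rank sequence gives block sizes [1, 1].

For λ = 1: rank(A - I) = 2. The eigenspace has dimension 4 - 2 = 2, so there are 2 Jordan blocks; the rank sequence gives block sizes [1, 1].

Assembling the blocks gives the Jordan form J above.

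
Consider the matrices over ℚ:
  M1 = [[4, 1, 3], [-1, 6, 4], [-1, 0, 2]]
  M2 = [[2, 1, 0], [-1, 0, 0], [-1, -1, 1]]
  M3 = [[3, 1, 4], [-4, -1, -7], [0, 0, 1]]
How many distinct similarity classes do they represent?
3 classes: {M1}, {M2}, {M3}

Characteristic polynomials: χ_{M1} = (x - 4)^3, χ_{M2} = (x - 1)^3, χ_{M3} = (x - 1)^3.

{M1}: invariant factors (x - 4)^3.

{M2}: invariant factors x - 1, (x - 1)^2.

{M3}: invariant factors (x - 1)^3.

Matrices are similar if and only if their invariant-factor lists agree; the partition into similarity classes is {M1}, {M2}, {M3}.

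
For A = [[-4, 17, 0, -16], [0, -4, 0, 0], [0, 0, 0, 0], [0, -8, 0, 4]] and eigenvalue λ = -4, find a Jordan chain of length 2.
We seek v_1 ∈ ker((A + 4I)^2) \ ker(A + 4I), then set v_{i+1} = (A + 4I) v_i.

One such chain is v_1 = [[-1, 1, 0, 1]]^T, v_2 = [[1, 0, 0, 0]]^T. Check: (A + 4I) v_2 = [[0, 0, 0, 0]]^T = 0.

v_1 = [[-1, 1, 0, 1]]^T, v_2 = [[1, 0, 0, 0]]^T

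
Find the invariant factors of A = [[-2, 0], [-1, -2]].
(x + 2)^2

The Jordan structure of A has elementary divisors (x + 2)^2. Arranging the block sizes at each eigenvalue in decreasing order and taking row products gives the invariant factors.

Invariant factors (smallest first, each dividing the next): (x + 2)^2.

Check: the last factor (x + 2)^2 is the minimal polynomial, and the product (x + 2)^2 is the characteristic polynomial.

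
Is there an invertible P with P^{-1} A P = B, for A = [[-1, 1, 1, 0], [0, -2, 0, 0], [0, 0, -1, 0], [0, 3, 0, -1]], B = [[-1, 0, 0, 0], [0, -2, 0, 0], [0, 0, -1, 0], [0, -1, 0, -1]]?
Both have characteristic polynomial (x + 1)^3(x + 2), but the minimal polynomial of A is (x + 1)^2(x + 2) while the minimal polynomial of B is (x + 1)(x + 2). The minimal polynomial is a similarity invariant, so A and B are not similar.

No.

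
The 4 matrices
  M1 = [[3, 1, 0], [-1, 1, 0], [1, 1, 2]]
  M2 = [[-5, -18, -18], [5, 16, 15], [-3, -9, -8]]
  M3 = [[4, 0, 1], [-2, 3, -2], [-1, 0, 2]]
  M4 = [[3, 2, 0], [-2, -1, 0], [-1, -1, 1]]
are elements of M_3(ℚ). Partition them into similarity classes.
Characteristic polynomials: χ_{M1} = (x - 2)^3, χ_{M2} = (x - 1)^3, χ_{M3} = (x - 3)^3, χ_{M4} = (x - 1)^3.

{M1}: invariant factors x - 2, (x - 2)^2.

{M2, M4}: invariant factors x - 1, (x - 1)^2.

{M3}: invariant factors x - 3, (x - 3)^2.

Matrices are similar if and only if their invariant-factor lists agree; the partition into similarity classes is {M1}, {M2, M4}, {M3}.

3 classes: {M1}, {M2, M4}, {M3}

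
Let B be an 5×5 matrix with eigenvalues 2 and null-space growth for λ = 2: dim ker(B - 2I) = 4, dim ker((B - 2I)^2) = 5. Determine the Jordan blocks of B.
λ = 2: successive nullity increments [4, 1] count blocks of size ≥ k; block sizes are [2, 1, 1, 1].

Jordan blocks: (2, 2), (2, 1), (2, 1), (2, 1)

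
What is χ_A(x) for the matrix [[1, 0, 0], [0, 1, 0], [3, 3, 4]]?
xI - A = [[x - 1, 0, 0], [0, x - 1, 0], [-3, -3, x - 4]].

Expanding det(xI - A) along the first row:
det(xI - A) = + (x - 1)·det([[x - 1, 0], [-3, x - 4]]) - (0)·det([[0, 0], [-3, x - 4]]) + (0)·det([[0, x - 1], [-3, -3]]).

Evaluating gives χ_A(x) = x^3 - 6x^2 + 9x - 4 = (x - 4)(x - 1)^2.

χ_A(x) = (x - 4)(x - 1)^2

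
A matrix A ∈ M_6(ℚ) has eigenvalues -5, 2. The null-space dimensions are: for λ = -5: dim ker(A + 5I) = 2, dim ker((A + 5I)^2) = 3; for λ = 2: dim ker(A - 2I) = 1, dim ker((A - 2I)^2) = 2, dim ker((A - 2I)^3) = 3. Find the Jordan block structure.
λ = -5: successive nullity increments [2, 1] count blocks of size ≥ k; block sizes are [2, 1].
λ = 2: successive nullity increments [1, 1, 1] count blocks of size ≥ k; block sizes are [3].

Jordan blocks: (-5, 2), (-5, 1), (2, 3)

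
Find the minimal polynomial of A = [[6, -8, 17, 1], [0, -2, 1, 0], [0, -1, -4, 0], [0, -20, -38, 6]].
m_A(x) = (x - 6)^2(x + 3)^2

The characteristic polynomial factors as (x - 6)^2(x + 3)^2. The minimal polynomial is ∏(x - λ)^{k_λ} where k_λ is the size of the largest Jordan block at λ.

For λ = -3: rank(A + 3I) = 3, and the largest Jordan block has size 2 (the smallest k with rank((A + 3I)^k) = rank((A + 3I)^(k+1))).
For λ = 6: rank(A - 6I) = 3, and the largest Jordan block has size 2 (the smallest k with rank((A - 6I)^k) = rank((A - 6I)^(k+1))).

So m_A(x) = (x - 6)^2(x + 3)^2.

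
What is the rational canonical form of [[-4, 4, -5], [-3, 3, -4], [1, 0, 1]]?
R = [[0, 0, -1], [1, 0, -4], [0, 1, 0]]

The invariant factors of A (the non-unit diagonal entries of the Smith normal form of xI - A over ℚ[x]) are x^3 + 4x + 1, each dividing the next. The characteristic polynomial is their product, x^3 + 4x + 1.

The rational canonical form is the block-diagonal matrix of companion matrices C(f_i):
R = [[0, 0, -1], [1, 0, -4], [0, 1, 0]].

Note the characteristic polynomial does not split into linear factors over ℚ, so A has no Jordan form over ℚ; the rational canonical form exists over any field.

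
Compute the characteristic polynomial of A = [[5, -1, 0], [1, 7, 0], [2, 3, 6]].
χ_A(x) = (x - 6)^3

xI - A = [[x - 5, 1, 0], [-1, x - 7, 0], [-2, -3, x - 6]].

Expanding det(xI - A) along the first row:
det(xI - A) = + (x - 5)·det([[x - 7, 0], [-3, x - 6]]) - (1)·det([[-1, 0], [-2, x - 6]]) + (0)·det([[-1, x - 7], [-2, -3]]).

Evaluating gives χ_A(x) = x^3 - 18x^2 + 108x - 216 = (x - 6)^3.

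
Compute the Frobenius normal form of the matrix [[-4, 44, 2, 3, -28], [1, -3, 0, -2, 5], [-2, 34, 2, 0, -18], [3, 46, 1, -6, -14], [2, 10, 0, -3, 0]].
The invariant factors of A (the non-unit diagonal entries of the Smith normal form of xI - A over ℚ[x]) are x^2 + 3x - 2, (x + 5)(x^2 + 3x - 2), each dividing the next. The characteristic polynomial is their product, (x + 5)(x^2 + 3x - 2)^2.

The rational canonical form is the block-diagonal matrix of companion matrices C(f_i):
R = [[0, 2, 0, 0, 0], [1, -3, 0, 0, 0], [0, 0, 0, 0, 10], [0, 0, 1, 0, -13], [0, 0, 0, 1, -8]].

Note the characteristic polynomial does not split into linear factors over ℚ, so A has no Jordan form over ℚ; the rational canonical form exists over any field.

R = [[0, 2, 0, 0, 0], [1, -3, 0, 0, 0], [0, 0, 0, 0, 10], [0, 0, 1, 0, -13], [0, 0, 0, 1, -8]]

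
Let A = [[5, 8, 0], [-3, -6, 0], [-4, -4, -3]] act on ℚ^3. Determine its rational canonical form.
The invariant factors of A (the non-unit diagonal entries of the Smith normal form of xI - A over ℚ[x]) are x + 3, (x - 2)(x + 3), each dividing the next. The characteristic polynomial is their product, (x - 2)(x + 3)^2.

The rational canonical form is the block-diagonal matrix of companion matrices C(f_i):
R = [[-3, 0, 0], [0, 0, 6], [0, 1, -1]].

R = [[-3, 0, 0], [0, 0, 6], [0, 1, -1]]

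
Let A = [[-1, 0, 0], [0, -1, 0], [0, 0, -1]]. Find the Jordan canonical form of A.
J = [[-1, 0, 0], [0, -1, 0], [0, 0, -1]]

The characteristic polynomial is det(xI - A) = (x + 1)^3, so the eigenvalues are -1 (algebraic multiplicity 3).

For λ = -1: rank(A + I) = 0. The eigenspace has dimension 3 - 0 = 3, so there are 3 Jordan blocks; the rank sequence gives block sizes [1, 1, 1].

Assembling the blocks gives the Jordan form J above.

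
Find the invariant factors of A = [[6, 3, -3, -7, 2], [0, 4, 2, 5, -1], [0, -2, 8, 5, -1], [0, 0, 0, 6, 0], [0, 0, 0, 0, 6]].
The Jordan structure of A has elementary divisors (x - 6)^2, (x - 6)^2, (x - 6). Arranging the block sizes at each eigenvalue in decreasing order and taking row products gives the invariant factors.

Invariant factors (smallest first, each dividing the next): x - 6, (x - 6)^2, (x - 6)^2.

Check: the last factor (x - 6)^2 is the minimal polynomial, and the product (x - 6)^5 is the characteristic polynomial.

x - 6, (x - 6)^2, (x - 6)^2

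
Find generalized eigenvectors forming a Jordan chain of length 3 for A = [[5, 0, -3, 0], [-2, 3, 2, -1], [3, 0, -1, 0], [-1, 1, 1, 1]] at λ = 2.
We seek v_1 ∈ ker((A - 2I)^3) \ ker((A - 2I)^2), then set v_{i+1} = (A - 2I) v_i.

One such chain is v_1 = [[0, 0, 1, 0]]^T, v_2 = [[-3, 2, -3, 1]]^T, v_3 = [[0, 1, 0, 1]]^T. Check: (A - 2I) v_3 = [[0, 0, 0, 0]]^T = 0.

v_1 = [[0, 0, 1, 0]]^T, v_2 = [[-3, 2, -3, 1]]^T, v_3 = [[0, 1, 0, 1]]^T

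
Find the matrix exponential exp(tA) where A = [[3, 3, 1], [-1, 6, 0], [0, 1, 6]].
A has Jordan form J = [[5, 1, 0], [0, 5, 1], [0, 0, 5]] with A = PJP^{-1}, so e^{tA} = P e^{tJ} P^{-1}.

For a Jordan block J_k(λ), e^{tJ_k(λ)} = e^{λt} · (I + tN + t^2 N^2/2! + ... + t^{k-1} N^{k-1}/(k-1)!) where N is the nilpotent superdiagonal part.

Assembling the blocks and conjugating back gives the entries of e^{tA} as shown above.

e^{tA} = [[(t^2 - 4*t + 2)*e^{5*t}/2, t*(3 - t)*e^{5*t}, t*(2 - t)*e^{5*t}/2], [t*(t - 2)*e^{5*t}/2, (-t^2 + t + 1)*e^{5*t}, -t^2*e^{5*t}/2], [-t^2*e^{5*t}/2, t*(t + 1)*e^{5*t}, (t^2/2 + t + 1)*e^{5*t}]]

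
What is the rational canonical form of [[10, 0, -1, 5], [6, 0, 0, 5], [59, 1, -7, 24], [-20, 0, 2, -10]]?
R = [[0, 0, 0, 0], [1, 0, 0, 4], [0, 1, 0, -11], [0, 0, 1, -7]]

The invariant factors of A (the non-unit diagonal entries of the Smith normal form of xI - A over ℚ[x]) are x(x + 4)(x^2 + 3x - 1), each dividing the next. The characteristic polynomial is their product, x(x + 4)(x^2 + 3x - 1).

The rational canonical form is the block-diagonal matrix of companion matrices C(f_i):
R = [[0, 0, 0, 0], [1, 0, 0, 4], [0, 1, 0, -11], [0, 0, 1, -7]].

Note the characteristic polynomial does not split into linear factors over ℚ, so A has no Jordan form over ℚ; the rational canonical form exists over any field.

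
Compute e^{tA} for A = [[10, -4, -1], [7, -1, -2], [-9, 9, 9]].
e^{tA} = [[(-3*t^2 + 8*t + 2)*e^{6*t}/2, t*(3*t - 8)*e^{6*t}/2, t*(t - 2)*e^{6*t}/2], [t*(14 - 3*t)*e^{6*t}/2, (3*t^2 - 14*t + 2)*e^{6*t}/2, t*(t - 4)*e^{6*t}/2], [-9*t*e^{6*t}, 9*t*e^{6*t}, (3*t + 1)*e^{6*t}]]

A has Jordan form J = [[6, 1, 0], [0, 6, 1], [0, 0, 6]] with A = PJP^{-1}, so e^{tA} = P e^{tJ} P^{-1}.

For a Jordan block J_k(λ), e^{tJ_k(λ)} = e^{λt} · (I + tN + t^2 N^2/2! + ... + t^{k-1} N^{k-1}/(k-1)!) where N is the nilpotent superdiagonal part.

Assembling the blocks and conjugating back gives the entries of e^{tA} as shown above.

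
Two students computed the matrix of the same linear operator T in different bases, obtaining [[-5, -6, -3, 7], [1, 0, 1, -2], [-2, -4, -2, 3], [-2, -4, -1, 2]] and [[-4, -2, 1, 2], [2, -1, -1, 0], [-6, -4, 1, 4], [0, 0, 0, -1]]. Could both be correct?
Two matrices over a field are similar if and only if they have the same invariant factors.

Both A and B have characteristic polynomial (x + 1)^3(x + 2) and minimal polynomial (x + 1)^2(x + 2). Computing further, both have invariant factors x + 1, (x + 1)^2(x + 2). Hence A and B are similar.

Yes.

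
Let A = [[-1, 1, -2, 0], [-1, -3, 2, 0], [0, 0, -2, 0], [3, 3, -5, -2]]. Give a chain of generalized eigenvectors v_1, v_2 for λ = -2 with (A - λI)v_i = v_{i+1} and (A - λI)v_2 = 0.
v_1 = [[0, 1, 0, -2]]^T, v_2 = [[1, -1, 0, 3]]^T

We seek v_1 ∈ ker((A + 2I)^2) \ ker(A + 2I), then set v_{i+1} = (A + 2I) v_i.

One such chain is v_1 = [[0, 1, 0, -2]]^T, v_2 = [[1, -1, 0, 3]]^T. Check: (A + 2I) v_2 = [[0, 0, 0, 0]]^T = 0.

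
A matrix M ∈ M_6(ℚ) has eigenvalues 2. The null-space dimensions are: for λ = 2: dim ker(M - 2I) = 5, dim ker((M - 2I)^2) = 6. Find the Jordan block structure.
λ = 2: successive nullity increments [5, 1] count blocks of size ≥ k; block sizes are [2, 1, 1, 1, 1].

Jordan blocks: (2, 2), (2, 1), (2, 1), (2, 1), (2, 1)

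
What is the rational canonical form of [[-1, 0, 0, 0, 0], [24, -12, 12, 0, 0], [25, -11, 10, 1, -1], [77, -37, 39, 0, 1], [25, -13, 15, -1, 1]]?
R = [[-1, 0, 0, 0, 0], [0, 0, 0, 0, 12], [0, 1, 0, 0, 25], [0, 0, 1, 0, 13], [0, 0, 0, 1, -1]]

The invariant factors of A (the non-unit diagonal entries of the Smith normal form of xI - A over ℚ[x]) are x + 1, (x - 4)(x + 1)^2(x + 3), each dividing the next. The characteristic polynomial is their product, (x - 4)(x + 1)^3(x + 3).

The rational canonical form is the block-diagonal matrix of companion matrices C(f_i):
R = [[-1, 0, 0, 0, 0], [0, 0, 0, 0, 12], [0, 1, 0, 0, 25], [0, 0, 1, 0, 13], [0, 0, 0, 1, -1]].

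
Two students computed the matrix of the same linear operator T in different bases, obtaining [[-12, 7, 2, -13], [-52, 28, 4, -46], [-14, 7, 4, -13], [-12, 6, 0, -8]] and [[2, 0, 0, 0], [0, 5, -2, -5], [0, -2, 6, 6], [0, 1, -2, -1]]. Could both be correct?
Yes.

Two matrices over a field are similar if and only if they have the same invariant factors.

Both A and B have characteristic polynomial (x - 4)^2(x - 2)^2 and minimal polynomial (x - 4)^2(x - 2). Computing further, both have invariant factors x - 2, (x - 4)^2(x - 2). Hence A and B are similar.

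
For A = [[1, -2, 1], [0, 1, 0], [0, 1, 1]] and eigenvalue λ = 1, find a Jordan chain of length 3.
v_1 = [[1, 1, 3]]^T, v_2 = [[1, 0, 1]]^T, v_3 = [[1, 0, 0]]^T

We seek v_1 ∈ ker((A - I)^3) \ ker((A - I)^2), then set v_{i+1} = (A - I) v_i.

One such chain is v_1 = [[1, 1, 3]]^T, v_2 = [[1, 0, 1]]^T, v_3 = [[1, 0, 0]]^T. Check: (A - I) v_3 = [[0, 0, 0]]^T = 0.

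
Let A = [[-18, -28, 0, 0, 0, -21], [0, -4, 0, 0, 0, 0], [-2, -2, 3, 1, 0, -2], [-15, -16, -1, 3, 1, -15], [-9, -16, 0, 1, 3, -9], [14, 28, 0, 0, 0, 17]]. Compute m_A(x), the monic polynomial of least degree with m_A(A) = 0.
m_A(x) = (x - 3)^3(x + 4)

The characteristic polynomial factors as (x - 3)^4(x + 4)^2. The minimal polynomial is ∏(x - λ)^{k_λ} where k_λ is the size of the largest Jordan block at λ.

For λ = -4: rank(A + 4I) = 4, and the largest Jordan block has size 1 (the smallest k with rank((A + 4I)^k) = rank((A + 4I)^(k+1))).
For λ = 3: rank(A - 3I) = 4, and the largest Jordan block has size 3 (the smallest k with rank((A - 3I)^k) = rank((A - 3I)^(k+1))).

So m_A(x) = (x - 3)^3(x + 4).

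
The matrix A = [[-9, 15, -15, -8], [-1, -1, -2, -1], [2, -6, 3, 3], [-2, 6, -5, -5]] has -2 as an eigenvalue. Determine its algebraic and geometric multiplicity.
The characteristic polynomial is (x + 2)^2(x + 4)^2, so the factor x + 2 appears with exponent 2: the algebraic multiplicity is 2.

rank(A + 2I) = 3, so the eigenspace has dimension 4 - 3 = 1: the geometric multiplicity is 1.

Since 1 < 2, A is not diagonalizable.

algebraic multiplicity 2, geometric multiplicity 1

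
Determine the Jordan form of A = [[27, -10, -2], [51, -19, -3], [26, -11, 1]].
J = [[2, 1, 0], [0, 2, 0], [0, 0, 5]]

The characteristic polynomial is det(xI - A) = (x - 5)(x - 2)^2, so the eigenvalues are 2 (algebraic multiplicity 2), 5 (algebraic multiplicity 1).

For λ = 2: rank(A - 2I) = 2, rank((A - 2I)^2) = 1. The eigenspace has dimension 3 - 2 = 1, so there is 1 Jordan block; the rank sequence gives block sizes [2].

For λ = 5: algebraic multiplicity 1 gives one 1×1 block.

Assembling the blocks gives the Jordan form J above.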